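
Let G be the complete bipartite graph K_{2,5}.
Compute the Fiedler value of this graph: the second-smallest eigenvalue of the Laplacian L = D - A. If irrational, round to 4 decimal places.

The graph has 7 vertices and degree multiset [5, 5, 2, 2, 2, 2, 2]; D is the diagonal matrix of degrees and L = D - A. Computing the eigenvalues of L and sorting gives [0, 2, 2, 2, 2, 5, 7]. The Fiedler value lambda_2 = 2 is strictly positive, so the graph is connected. The largest eigenvalue, 7, is at most the vertex count 7.

2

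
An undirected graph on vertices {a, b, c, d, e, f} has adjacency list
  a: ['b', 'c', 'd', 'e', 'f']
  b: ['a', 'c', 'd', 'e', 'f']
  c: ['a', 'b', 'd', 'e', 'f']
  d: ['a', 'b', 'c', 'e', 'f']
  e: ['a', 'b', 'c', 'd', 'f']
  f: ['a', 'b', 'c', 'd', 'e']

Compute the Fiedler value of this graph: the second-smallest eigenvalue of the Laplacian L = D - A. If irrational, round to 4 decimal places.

6

Reading degrees in the order [a, b, c, d, e, f] gives [5, 5, 5, 5, 5, 5]; set D = diag(5, 5, 5, 5, 5, 5) and form L = D - A. The sorted Laplacian eigenvalues are [0, 6, 6, 6, 6, 6]; the algebraic connectivity is the second entry, 6. The largest eigenvalue, 6, is at most the vertex count 6. By the matrix-tree theorem the graph has (1/6) * product of the nonzero eigenvalues = 1296 spanning trees.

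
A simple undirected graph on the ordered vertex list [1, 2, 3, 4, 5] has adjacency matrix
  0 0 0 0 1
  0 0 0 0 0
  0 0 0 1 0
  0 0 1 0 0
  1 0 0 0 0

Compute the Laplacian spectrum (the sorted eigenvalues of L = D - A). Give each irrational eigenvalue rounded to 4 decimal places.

[0, 0, 0, 2, 2]

Each diagonal entry of L is the vertex degree and each off-diagonal entry is -1 where an edge is present, 0 otherwise; in the order [1, 2, 3, 4, 5] the diagonal is [1, 0, 1, 1, 1]. Since every row of L sums to 0, the all-ones vector is in the kernel and 0 is an eigenvalue. The 3 zero eigenvalues correspond to the 3 connected components. There are 3 zeros in the spectrum, matching the 3 components.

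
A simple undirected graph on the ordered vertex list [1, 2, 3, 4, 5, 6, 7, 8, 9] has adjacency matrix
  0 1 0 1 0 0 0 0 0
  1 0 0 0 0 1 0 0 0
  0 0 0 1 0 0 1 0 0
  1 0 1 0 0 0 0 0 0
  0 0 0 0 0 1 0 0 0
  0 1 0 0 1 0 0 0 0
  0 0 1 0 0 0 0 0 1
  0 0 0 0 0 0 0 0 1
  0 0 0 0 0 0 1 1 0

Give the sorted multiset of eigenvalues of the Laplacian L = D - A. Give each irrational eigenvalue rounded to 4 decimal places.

Reading degrees in the order [1, 2, 3, 4, 5, 6, 7, 8, 9] gives [2, 2, 2, 2, 1, 2, 2, 1, 2]; set D = diag(2, 2, 2, 2, 1, 2, 2, 1, 2) and form L = D - A. L is symmetric positive semidefinite, so every eigenvalue is real and nonnegative. There is one zero in the spectrum, matching the 1 component. The largest eigenvalue, 3.8794, is at most the vertex count 9.

[0, 0.1206, 0.4679, 1, 1.6527, 2.3473, 3, 3.5321, 3.8794]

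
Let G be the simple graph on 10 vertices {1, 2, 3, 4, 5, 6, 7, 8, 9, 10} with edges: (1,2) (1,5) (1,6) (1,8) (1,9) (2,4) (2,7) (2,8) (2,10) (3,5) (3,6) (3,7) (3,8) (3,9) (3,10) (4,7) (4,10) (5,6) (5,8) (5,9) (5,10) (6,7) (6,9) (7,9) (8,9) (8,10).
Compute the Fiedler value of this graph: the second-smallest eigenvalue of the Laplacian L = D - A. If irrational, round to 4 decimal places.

Each diagonal entry of L is the vertex degree and each off-diagonal entry is -1 where an edge is present, 0 otherwise; in the order [1, 2, 3, 4, 5, 6, 7, 8, 9, 10] the diagonal is [5, 5, 6, 3, 6, 5, 5, 6, 6, 5]. The smallest Laplacian eigenvalue is always 0. The next one, lambda_2 = 2.2813, measures how hard the graph is to disconnect: larger values mean better connectivity. There is one zero in the spectrum, matching the 1 component.

2.2813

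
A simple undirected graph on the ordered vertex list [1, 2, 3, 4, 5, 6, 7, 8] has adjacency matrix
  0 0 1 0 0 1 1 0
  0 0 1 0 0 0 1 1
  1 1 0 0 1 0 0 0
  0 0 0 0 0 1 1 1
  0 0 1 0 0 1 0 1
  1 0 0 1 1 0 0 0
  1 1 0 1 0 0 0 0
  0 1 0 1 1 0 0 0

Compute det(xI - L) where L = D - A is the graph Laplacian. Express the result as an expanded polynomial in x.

x^8 - 24x^7 + 240x^6 - 1296x^5 + 4080x^4 - 7488x^3 + 7424x^2 - 3072x

Reading degrees in the order [1, 2, 3, 4, 5, 6, 7, 8] gives [3, 3, 3, 3, 3, 3, 3, 3]; set D = diag(3, 3, 3, 3, 3, 3, 3, 3) and form L = D - A. The eigenvalues of L are [0, 2, 2, 2, 4, 4, 4, 6]; the characteristic polynomial is the product of (x - lambda_i), which multiplies out to x^8 - 24x^7 + 240x^6 - 1296x^5 + 4080x^4 - 7488x^3 + 7424x^2 - 3072x. The constant term is 0 because L is singular (the all-ones vector lies in its kernel). The eigenvalues sum to 24, which equals trace(L) = 2|E|.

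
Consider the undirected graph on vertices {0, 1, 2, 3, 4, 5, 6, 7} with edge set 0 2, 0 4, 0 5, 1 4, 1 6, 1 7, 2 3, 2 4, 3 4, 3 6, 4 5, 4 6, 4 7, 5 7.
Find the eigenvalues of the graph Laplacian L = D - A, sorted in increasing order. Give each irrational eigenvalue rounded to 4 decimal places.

[0, 1.7530, 1.7530, 3.4450, 3.4450, 4.8019, 4.8019, 8]

With the vertex order [0, 1, 2, 3, 4, 5, 6, 7], the degrees are [3, 3, 3, 3, 7, 3, 3, 3], giving D = diag(3, 3, 3, 3, 7, 3, 3, 3) and L = D - A. The multiplicity of 0 as a Laplacian eigenvalue equals the number of connected components. The single zero eigenvalue shows the graph is connected. The largest eigenvalue, 8, is at most the vertex count 8.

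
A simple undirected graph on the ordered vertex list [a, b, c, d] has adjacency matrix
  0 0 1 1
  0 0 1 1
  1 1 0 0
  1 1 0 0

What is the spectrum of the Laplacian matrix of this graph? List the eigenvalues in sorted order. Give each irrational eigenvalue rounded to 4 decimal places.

Each diagonal entry of L is the vertex degree and each off-diagonal entry is -1 where an edge is present, 0 otherwise; in the order [a, b, c, d] the diagonal is [2, 2, 2, 2]. L is symmetric positive semidefinite, so every eigenvalue is real and nonnegative. The single zero eigenvalue shows the graph is connected. The eigenvalues sum to 8, which equals trace(L) = 2|E|.

[0, 2, 2, 4]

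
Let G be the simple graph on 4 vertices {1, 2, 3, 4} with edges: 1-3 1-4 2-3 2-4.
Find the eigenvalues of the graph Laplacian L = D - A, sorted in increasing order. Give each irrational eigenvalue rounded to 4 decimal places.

[0, 2, 2, 4]

Reading degrees in the order [1, 2, 3, 4] gives [2, 2, 2, 2]; set D = diag(2, 2, 2, 2) and form L = D - A. L is symmetric positive semidefinite, so every eigenvalue is real and nonnegative. The single zero eigenvalue shows the graph is connected.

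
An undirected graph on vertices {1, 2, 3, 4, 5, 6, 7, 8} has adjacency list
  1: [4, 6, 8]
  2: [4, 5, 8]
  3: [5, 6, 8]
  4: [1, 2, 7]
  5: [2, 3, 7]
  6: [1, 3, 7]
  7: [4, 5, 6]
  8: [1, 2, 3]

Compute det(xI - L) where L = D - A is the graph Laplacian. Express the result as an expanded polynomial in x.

x^8 - 24x^7 + 240x^6 - 1296x^5 + 4080x^4 - 7488x^3 + 7424x^2 - 3072x

With the vertex order [1, 2, 3, 4, 5, 6, 7, 8], the degrees are [3, 3, 3, 3, 3, 3, 3, 3], giving D = diag(3, 3, 3, 3, 3, 3, 3, 3) and L = D - A. L has integer entries, so p(x) = det(xI - L) has integer coefficients. Expanding the determinant yields x^8 - 24x^7 + 240x^6 - 1296x^5 + 4080x^4 - 7488x^3 + 7424x^2 - 3072x. The constant term is 0 because L is singular (the all-ones vector lies in its kernel).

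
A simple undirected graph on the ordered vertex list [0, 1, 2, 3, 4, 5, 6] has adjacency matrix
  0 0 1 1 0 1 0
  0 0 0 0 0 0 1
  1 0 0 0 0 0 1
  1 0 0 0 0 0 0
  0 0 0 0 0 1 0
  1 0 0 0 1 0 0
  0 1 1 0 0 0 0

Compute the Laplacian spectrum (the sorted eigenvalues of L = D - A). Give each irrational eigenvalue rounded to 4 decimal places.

[0, 0.2603, 0.6262, 1.4055, 2.2742, 3.0996, 4.3342]

Reading degrees in the order [0, 1, 2, 3, 4, 5, 6] gives [3, 1, 2, 1, 1, 2, 2]; set D = diag(3, 1, 2, 1, 1, 2, 2) and form L = D - A. Diagonalising L (or applying a numerical eigensolver to the 7x7 matrix) gives the spectrum above. The single zero eigenvalue shows the graph is connected. The eigenvalues sum to 12, which equals trace(L) = 2|E|. There is one zero in the spectrum, matching the 1 component.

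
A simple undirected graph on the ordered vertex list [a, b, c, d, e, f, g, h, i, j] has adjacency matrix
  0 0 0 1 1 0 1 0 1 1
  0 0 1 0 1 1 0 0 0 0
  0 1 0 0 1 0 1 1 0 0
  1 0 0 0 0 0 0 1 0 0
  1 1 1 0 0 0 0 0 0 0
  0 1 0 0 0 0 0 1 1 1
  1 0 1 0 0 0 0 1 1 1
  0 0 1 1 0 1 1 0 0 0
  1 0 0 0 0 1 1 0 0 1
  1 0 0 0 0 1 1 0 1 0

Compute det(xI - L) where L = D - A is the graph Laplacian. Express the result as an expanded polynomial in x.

Each diagonal entry of L is the vertex degree and each off-diagonal entry is -1 where an edge is present, 0 otherwise; in the order [a, b, c, d, e, f, g, h, i, j] the diagonal is [5, 3, 4, 2, 3, 4, 5, 4, 4, 4]. Computing det(xI - L) by cofactor expansion (or equivalently via sum-over-permutations) gives x^10 - 38x^9 + 627x^8 - 5884x^7 + 34532x^6 - 131110x^5 + 321183x^4 - 488154x^3 + 416535x^2 - 151700x. The constant term is 0 because L is singular (the all-ones vector lies in its kernel). There is one zero in the spectrum, matching the 1 component.

x^10 - 38x^9 + 627x^8 - 5884x^7 + 34532x^6 - 131110x^5 + 321183x^4 - 488154x^3 + 416535x^2 - 151700x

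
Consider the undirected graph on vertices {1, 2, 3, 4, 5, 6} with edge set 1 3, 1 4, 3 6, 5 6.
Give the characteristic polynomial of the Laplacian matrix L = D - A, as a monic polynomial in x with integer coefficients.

Reading degrees in the order [1, 2, 3, 4, 5, 6] gives [2, 0, 2, 1, 1, 2]; set D = diag(2, 0, 2, 1, 1, 2) and form L = D - A. L has integer entries, so p(x) = det(xI - L) has integer coefficients. Expanding the determinant yields x^6 - 8x^5 + 21x^4 - 20x^3 + 5x^2. The constant term is 0 because L is singular (the all-ones vector lies in its kernel). The largest eigenvalue, 3.6180, is at most the vertex count 6.

x^6 - 8x^5 + 21x^4 - 20x^3 + 5x^2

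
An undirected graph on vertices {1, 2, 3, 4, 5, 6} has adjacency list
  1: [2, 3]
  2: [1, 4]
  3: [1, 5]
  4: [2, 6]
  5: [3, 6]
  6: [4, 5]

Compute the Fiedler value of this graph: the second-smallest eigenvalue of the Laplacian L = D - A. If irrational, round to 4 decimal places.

1

With the vertex order [1, 2, 3, 4, 5, 6], the degrees are [2, 2, 2, 2, 2, 2], giving D = diag(2, 2, 2, 2, 2, 2) and L = D - A. The sorted Laplacian eigenvalues are [0, 1, 1, 3, 3, 4]; the algebraic connectivity is the second entry, 1.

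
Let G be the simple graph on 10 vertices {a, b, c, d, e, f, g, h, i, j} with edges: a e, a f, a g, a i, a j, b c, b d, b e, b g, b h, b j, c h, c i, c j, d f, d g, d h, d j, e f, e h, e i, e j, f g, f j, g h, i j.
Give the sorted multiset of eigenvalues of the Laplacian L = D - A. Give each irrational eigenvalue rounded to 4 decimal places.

Reading degrees in the order [a, b, c, d, e, f, g, h, i, j] gives [5, 6, 4, 5, 6, 5, 5, 5, 4, 7]; set D = diag(5, 6, 4, 5, 6, 5, 5, 5, 4, 7) and form L = D - A. Diagonalising L (or applying a numerical eigensolver to the 10x10 matrix) gives the spectrum above. There is one zero in the spectrum, matching the 1 component.

[0, 2.8874, 3.2313, 5.2312, 5.4256, 5.5532, 6.3213, 6.6697, 8.2381, 8.4423]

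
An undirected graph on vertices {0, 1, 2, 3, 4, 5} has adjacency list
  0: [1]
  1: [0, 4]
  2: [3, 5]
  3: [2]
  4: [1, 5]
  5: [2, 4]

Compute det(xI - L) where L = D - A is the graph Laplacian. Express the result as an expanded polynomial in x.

Each diagonal entry of L is the vertex degree and each off-diagonal entry is -1 where an edge is present, 0 otherwise; in the order [0, 1, 2, 3, 4, 5] the diagonal is [1, 2, 2, 1, 2, 2]. L has integer entries, so p(x) = det(xI - L) has integer coefficients. Expanding the determinant yields x^6 - 10x^5 + 36x^4 - 56x^3 + 35x^2 - 6x. The coefficient of x^5 equals -trace(L) = -10, matching the sum of degrees. By the matrix-tree theorem the graph has (1/6) * product of the nonzero eigenvalues = 1 spanning tree.

x^6 - 10x^5 + 36x^4 - 56x^3 + 35x^2 - 6x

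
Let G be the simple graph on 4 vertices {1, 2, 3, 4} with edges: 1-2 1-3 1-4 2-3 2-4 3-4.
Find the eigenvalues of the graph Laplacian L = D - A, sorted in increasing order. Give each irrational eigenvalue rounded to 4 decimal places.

[0, 4, 4, 4]

Each diagonal entry of L is the vertex degree and each off-diagonal entry is -1 where an edge is present, 0 otherwise; in the order [1, 2, 3, 4] the diagonal is [3, 3, 3, 3]. L is symmetric positive semidefinite, so every eigenvalue is real and nonnegative. The single zero eigenvalue shows the graph is connected.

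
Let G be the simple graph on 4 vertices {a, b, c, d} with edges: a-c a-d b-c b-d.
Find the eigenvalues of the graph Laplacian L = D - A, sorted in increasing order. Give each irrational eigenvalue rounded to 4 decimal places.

[0, 2, 2, 4]

Reading degrees in the order [a, b, c, d] gives [2, 2, 2, 2]; set D = diag(2, 2, 2, 2) and form L = D - A. The multiplicity of 0 as a Laplacian eigenvalue equals the number of connected components. The largest eigenvalue, 4, is at most the vertex count 4.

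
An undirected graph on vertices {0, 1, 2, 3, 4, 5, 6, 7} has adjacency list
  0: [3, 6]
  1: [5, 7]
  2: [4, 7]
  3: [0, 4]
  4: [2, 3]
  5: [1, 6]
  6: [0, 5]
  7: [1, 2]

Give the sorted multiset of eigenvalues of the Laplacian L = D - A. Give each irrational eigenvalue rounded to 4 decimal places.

Each diagonal entry of L is the vertex degree and each off-diagonal entry is -1 where an edge is present, 0 otherwise; in the order [0, 1, 2, 3, 4, 5, 6, 7] the diagonal is [2, 2, 2, 2, 2, 2, 2, 2]. Since every row of L sums to 0, the all-ones vector is in the kernel and 0 is an eigenvalue. The single zero eigenvalue shows the graph is connected. There is one zero in the spectrum, matching the 1 component.

[0, 0.5858, 0.5858, 2, 2, 3.4142, 3.4142, 4]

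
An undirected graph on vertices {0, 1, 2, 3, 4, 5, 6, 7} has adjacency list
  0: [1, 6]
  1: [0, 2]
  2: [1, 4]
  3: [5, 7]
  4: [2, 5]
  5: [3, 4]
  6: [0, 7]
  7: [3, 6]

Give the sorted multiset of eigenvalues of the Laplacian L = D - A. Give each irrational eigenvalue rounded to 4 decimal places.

[0, 0.5858, 0.5858, 2, 2, 3.4142, 3.4142, 4]

With the vertex order [0, 1, 2, 3, 4, 5, 6, 7], the degrees are [2, 2, 2, 2, 2, 2, 2, 2], giving D = diag(2, 2, 2, 2, 2, 2, 2, 2) and L = D - A. Diagonalising L (or applying a numerical eigensolver to the 8x8 matrix) gives the spectrum above. The single zero eigenvalue shows the graph is connected.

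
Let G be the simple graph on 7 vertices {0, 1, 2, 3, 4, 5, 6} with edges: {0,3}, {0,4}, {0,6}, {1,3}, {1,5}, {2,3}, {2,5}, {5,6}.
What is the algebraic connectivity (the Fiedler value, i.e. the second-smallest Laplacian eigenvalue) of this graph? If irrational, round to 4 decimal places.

0.6571

Each diagonal entry of L is the vertex degree and each off-diagonal entry is -1 where an edge is present, 0 otherwise; in the order [0, 1, 2, 3, 4, 5, 6] the diagonal is [3, 2, 2, 3, 1, 3, 2]. The sorted Laplacian eigenvalues are [0, 0.6571, 1.5858, 2, 2.5293, 4.4142, 4.8136]; the algebraic connectivity is the second entry, 0.6571. There is one zero in the spectrum, matching the 1 component.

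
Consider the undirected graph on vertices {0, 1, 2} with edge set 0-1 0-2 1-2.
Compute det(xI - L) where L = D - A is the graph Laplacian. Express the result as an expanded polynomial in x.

x^3 - 6x^2 + 9x

With the vertex order [0, 1, 2], the degrees are [2, 2, 2], giving D = diag(2, 2, 2) and L = D - A. L has integer entries, so p(x) = det(xI - L) has integer coefficients. Expanding the determinant yields x^3 - 6x^2 + 9x. Since p(0) = det(-L) = 0, x divides p(x). The largest eigenvalue, 3, is at most the vertex count 3. There is one zero in the spectrum, matching the 1 component.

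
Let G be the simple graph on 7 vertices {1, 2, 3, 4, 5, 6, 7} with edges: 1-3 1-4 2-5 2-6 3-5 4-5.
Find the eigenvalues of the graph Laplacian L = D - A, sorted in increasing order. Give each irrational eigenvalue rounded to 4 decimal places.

[0, 0, 0.4384, 2, 2, 3, 4.5616]

Reading degrees in the order [1, 2, 3, 4, 5, 6, 7] gives [2, 2, 2, 2, 3, 1, 0]; set D = diag(2, 2, 2, 2, 3, 1, 0) and form L = D - A. Since every row of L sums to 0, the all-ones vector is in the kernel and 0 is an eigenvalue. The 2 zero eigenvalues correspond to the 2 connected components. The largest eigenvalue, 4.5616, is at most the vertex count 7.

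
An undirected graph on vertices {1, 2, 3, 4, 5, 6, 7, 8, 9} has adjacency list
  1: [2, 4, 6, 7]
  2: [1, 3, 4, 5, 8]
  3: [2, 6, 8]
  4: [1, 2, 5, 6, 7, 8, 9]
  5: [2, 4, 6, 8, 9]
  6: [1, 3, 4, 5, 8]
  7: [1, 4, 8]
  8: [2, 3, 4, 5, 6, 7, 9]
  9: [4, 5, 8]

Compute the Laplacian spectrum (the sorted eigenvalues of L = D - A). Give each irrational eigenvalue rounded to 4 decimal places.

[0, 2.4357, 2.5132, 3.8845, 4.8707, 5, 6.9364, 8.1195, 8.2400]

With the vertex order [1, 2, 3, 4, 5, 6, 7, 8, 9], the degrees are [4, 5, 3, 7, 5, 5, 3, 7, 3], giving D = diag(4, 5, 3, 7, 5, 5, 3, 7, 3) and L = D - A. Since every row of L sums to 0, the all-ones vector is in the kernel and 0 is an eigenvalue. The single zero eigenvalue shows the graph is connected. The eigenvalues sum to 42, which equals trace(L) = 2|E|. There is one zero in the spectrum, matching the 1 component.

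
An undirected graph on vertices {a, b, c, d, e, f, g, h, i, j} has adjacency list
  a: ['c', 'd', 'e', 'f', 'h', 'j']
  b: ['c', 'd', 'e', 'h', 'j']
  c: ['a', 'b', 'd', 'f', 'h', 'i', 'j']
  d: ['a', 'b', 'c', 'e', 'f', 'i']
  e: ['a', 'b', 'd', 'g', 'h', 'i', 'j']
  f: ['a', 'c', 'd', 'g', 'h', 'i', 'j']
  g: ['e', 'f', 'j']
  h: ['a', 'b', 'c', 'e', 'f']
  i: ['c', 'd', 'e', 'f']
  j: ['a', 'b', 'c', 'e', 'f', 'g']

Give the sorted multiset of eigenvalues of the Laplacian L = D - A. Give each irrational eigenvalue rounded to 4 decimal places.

Reading degrees in the order [a, b, c, d, e, f, g, h, i, j] gives [6, 5, 7, 6, 7, 7, 3, 5, 4, 6]; set D = diag(6, 5, 7, 6, 7, 7, 3, 5, 4, 6) and form L = D - A. Diagonalising L (or applying a numerical eigensolver to the 10x10 matrix) gives the spectrum above. The single zero eigenvalue shows the graph is connected.

[0, 2.7667, 3.7622, 5.1286, 5.5621, 6.3154, 6.7127, 8.0112, 8.3936, 9.3475]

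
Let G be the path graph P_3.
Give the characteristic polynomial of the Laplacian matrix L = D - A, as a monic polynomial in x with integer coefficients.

x^3 - 4x^2 + 3x

The graph has 3 vertices and degree multiset [2, 1, 1]; D is the diagonal matrix of degrees and L = D - A. The eigenvalues of L are [0, 1, 3]; the characteristic polynomial is the product of (x - lambda_i), which multiplies out to x^3 - 4x^2 + 3x. The coefficient of x^2 equals -trace(L) = -4, matching the sum of degrees. The largest eigenvalue, 3, is at most the vertex count 3. By the matrix-tree theorem the graph has (1/3) * product of the nonzero eigenvalues = 1 spanning tree.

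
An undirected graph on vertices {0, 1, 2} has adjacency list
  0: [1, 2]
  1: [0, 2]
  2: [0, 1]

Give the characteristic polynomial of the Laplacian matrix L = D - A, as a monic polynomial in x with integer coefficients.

x^3 - 6x^2 + 9x

With the vertex order [0, 1, 2], the degrees are [2, 2, 2], giving D = diag(2, 2, 2) and L = D - A. L has integer entries, so p(x) = det(xI - L) has integer coefficients. Expanding the determinant yields x^3 - 6x^2 + 9x. The constant term is 0 because L is singular (the all-ones vector lies in its kernel). By the matrix-tree theorem the graph has (1/3) * product of the nonzero eigenvalues = 3 spanning trees. The largest eigenvalue, 3, is at most the vertex count 3.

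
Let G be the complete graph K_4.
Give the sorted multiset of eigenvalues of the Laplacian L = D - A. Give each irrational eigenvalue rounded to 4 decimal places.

[0, 4, 4, 4]

The graph has 4 vertices and degree multiset [3, 3, 3, 3]; D is the diagonal matrix of degrees and L = D - A. Since every row of L sums to 0, the all-ones vector is in the kernel and 0 is an eigenvalue. The single zero eigenvalue shows the graph is connected. By the matrix-tree theorem the graph has (1/4) * product of the nonzero eigenvalues = 16 spanning trees.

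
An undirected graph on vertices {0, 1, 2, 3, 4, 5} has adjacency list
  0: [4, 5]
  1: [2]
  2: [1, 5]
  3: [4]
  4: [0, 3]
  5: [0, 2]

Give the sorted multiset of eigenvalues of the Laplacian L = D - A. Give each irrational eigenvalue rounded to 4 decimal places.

[0, 0.2679, 1, 2, 3, 3.7321]

Each diagonal entry of L is the vertex degree and each off-diagonal entry is -1 where an edge is present, 0 otherwise; in the order [0, 1, 2, 3, 4, 5] the diagonal is [2, 1, 2, 1, 2, 2]. The multiplicity of 0 as a Laplacian eigenvalue equals the number of connected components. The single zero eigenvalue shows the graph is connected. By the matrix-tree theorem the graph has (1/6) * product of the nonzero eigenvalues = 1 spanning tree.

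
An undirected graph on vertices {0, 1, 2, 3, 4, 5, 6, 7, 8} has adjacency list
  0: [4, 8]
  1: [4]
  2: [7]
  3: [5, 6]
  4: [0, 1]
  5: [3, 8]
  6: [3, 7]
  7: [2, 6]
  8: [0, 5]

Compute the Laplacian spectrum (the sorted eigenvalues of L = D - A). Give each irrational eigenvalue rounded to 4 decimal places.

[0, 0.1206, 0.4679, 1, 1.6527, 2.3473, 3, 3.5321, 3.8794]

Reading degrees in the order [0, 1, 2, 3, 4, 5, 6, 7, 8] gives [2, 1, 1, 2, 2, 2, 2, 2, 2]; set D = diag(2, 1, 1, 2, 2, 2, 2, 2, 2) and form L = D - A. The multiplicity of 0 as a Laplacian eigenvalue equals the number of connected components. The eigenvalues sum to 16, which equals trace(L) = 2|E|.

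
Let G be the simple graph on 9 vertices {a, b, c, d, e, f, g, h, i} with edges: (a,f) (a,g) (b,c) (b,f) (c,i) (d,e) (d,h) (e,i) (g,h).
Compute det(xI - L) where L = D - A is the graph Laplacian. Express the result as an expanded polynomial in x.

Each diagonal entry of L is the vertex degree and each off-diagonal entry is -1 where an edge is present, 0 otherwise; in the order [a, b, c, d, e, f, g, h, i] the diagonal is [2, 2, 2, 2, 2, 2, 2, 2, 2]. L has integer entries, so p(x) = det(xI - L) has integer coefficients. Expanding the determinant yields x^9 - 18x^8 + 135x^7 - 546x^6 + 1287x^5 - 1782x^4 + 1386x^3 - 540x^2 + 81x. The constant term is 0 because L is singular (the all-ones vector lies in its kernel). The eigenvalues sum to 18, which equals trace(L) = 2|E|.

x^9 - 18x^8 + 135x^7 - 546x^6 + 1287x^5 - 1782x^4 + 1386x^3 - 540x^2 + 81x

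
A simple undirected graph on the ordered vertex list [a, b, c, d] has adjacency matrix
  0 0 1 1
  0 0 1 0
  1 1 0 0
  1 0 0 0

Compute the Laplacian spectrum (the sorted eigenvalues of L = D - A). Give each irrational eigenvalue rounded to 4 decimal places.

[0, 0.5858, 2, 3.4142]

Reading degrees in the order [a, b, c, d] gives [2, 1, 2, 1]; set D = diag(2, 1, 2, 1) and form L = D - A. Since every row of L sums to 0, the all-ones vector is in the kernel and 0 is an eigenvalue. The single zero eigenvalue shows the graph is connected. The eigenvalues sum to 6, which equals trace(L) = 2|E|. By the matrix-tree theorem the graph has (1/4) * product of the nonzero eigenvalues = 1 spanning tree.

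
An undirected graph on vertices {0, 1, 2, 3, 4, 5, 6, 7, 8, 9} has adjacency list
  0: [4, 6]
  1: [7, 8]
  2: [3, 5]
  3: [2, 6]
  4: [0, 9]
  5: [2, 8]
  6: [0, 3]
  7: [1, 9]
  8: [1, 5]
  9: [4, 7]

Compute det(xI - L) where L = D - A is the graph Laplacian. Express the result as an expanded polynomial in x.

With the vertex order [0, 1, 2, 3, 4, 5, 6, 7, 8, 9], the degrees are [2, 2, 2, 2, 2, 2, 2, 2, 2, 2], giving D = diag(2, 2, 2, 2, 2, 2, 2, 2, 2, 2) and L = D - A. L has integer entries, so p(x) = det(xI - L) has integer coefficients. Expanding the determinant yields x^10 - 20x^9 + 170x^8 - 800x^7 + 2275x^6 - 4004x^5 + 4290x^4 - 2640x^3 + 825x^2 - 100x. The coefficient of x^9 equals -trace(L) = -20, matching the sum of degrees. The largest eigenvalue, 4, is at most the vertex count 10.

x^10 - 20x^9 + 170x^8 - 800x^7 + 2275x^6 - 4004x^5 + 4290x^4 - 2640x^3 + 825x^2 - 100x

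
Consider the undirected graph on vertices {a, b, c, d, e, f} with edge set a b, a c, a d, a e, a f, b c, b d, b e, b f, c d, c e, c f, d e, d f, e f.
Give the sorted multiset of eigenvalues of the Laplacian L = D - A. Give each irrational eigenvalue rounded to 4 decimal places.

With the vertex order [a, b, c, d, e, f], the degrees are [5, 5, 5, 5, 5, 5], giving D = diag(5, 5, 5, 5, 5, 5) and L = D - A. Diagonalising L (or applying a numerical eigensolver to the 6x6 matrix) gives the spectrum above. The single zero eigenvalue shows the graph is connected. There is one zero in the spectrum, matching the 1 component.

[0, 6, 6, 6, 6, 6]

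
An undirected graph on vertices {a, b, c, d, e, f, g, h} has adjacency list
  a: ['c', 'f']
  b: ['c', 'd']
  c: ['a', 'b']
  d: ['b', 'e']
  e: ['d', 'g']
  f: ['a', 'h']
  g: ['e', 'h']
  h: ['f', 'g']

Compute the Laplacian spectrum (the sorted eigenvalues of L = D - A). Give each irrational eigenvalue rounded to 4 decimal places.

[0, 0.5858, 0.5858, 2, 2, 3.4142, 3.4142, 4]

Reading degrees in the order [a, b, c, d, e, f, g, h] gives [2, 2, 2, 2, 2, 2, 2, 2]; set D = diag(2, 2, 2, 2, 2, 2, 2, 2) and form L = D - A. L is symmetric positive semidefinite, so every eigenvalue is real and nonnegative. The single zero eigenvalue shows the graph is connected. The eigenvalues sum to 16, which equals trace(L) = 2|E|.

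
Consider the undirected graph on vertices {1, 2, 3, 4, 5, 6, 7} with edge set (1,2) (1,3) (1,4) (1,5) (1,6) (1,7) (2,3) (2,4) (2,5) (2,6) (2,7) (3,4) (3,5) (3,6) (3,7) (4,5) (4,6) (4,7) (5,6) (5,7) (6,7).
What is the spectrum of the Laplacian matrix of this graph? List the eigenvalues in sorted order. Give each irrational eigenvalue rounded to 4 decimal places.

[0, 7, 7, 7, 7, 7, 7]

Each diagonal entry of L is the vertex degree and each off-diagonal entry is -1 where an edge is present, 0 otherwise; in the order [1, 2, 3, 4, 5, 6, 7] the diagonal is [6, 6, 6, 6, 6, 6, 6]. Since every row of L sums to 0, the all-ones vector is in the kernel and 0 is an eigenvalue. The single zero eigenvalue shows the graph is connected. By the matrix-tree theorem the graph has (1/7) * product of the nonzero eigenvalues = 16807 spanning trees. There is one zero in the spectrum, matching the 1 component.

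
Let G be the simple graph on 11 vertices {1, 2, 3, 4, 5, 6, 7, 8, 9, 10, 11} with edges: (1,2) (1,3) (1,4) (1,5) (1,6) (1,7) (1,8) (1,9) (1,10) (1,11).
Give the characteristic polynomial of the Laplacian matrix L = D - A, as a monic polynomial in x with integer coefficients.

x^11 - 20x^10 + 135x^9 - 480x^8 + 1050x^7 - 1512x^6 + 1470x^5 - 960x^4 + 405x^3 - 100x^2 + 11x

Reading degrees in the order [1, 2, 3, 4, 5, 6, 7, 8, 9, 10, 11] gives [10, 1, 1, 1, 1, 1, 1, 1, 1, 1, 1]; set D = diag(10, 1, 1, 1, 1, 1, 1, 1, 1, 1, 1) and form L = D - A. L has integer entries, so p(x) = det(xI - L) has integer coefficients. Expanding the determinant yields x^11 - 20x^10 + 135x^9 - 480x^8 + 1050x^7 - 1512x^6 + 1470x^5 - 960x^4 + 405x^3 - 100x^2 + 11x. The coefficient of x^10 equals -trace(L) = -20, matching the sum of degrees. The eigenvalues sum to 20, which equals trace(L) = 2|E|.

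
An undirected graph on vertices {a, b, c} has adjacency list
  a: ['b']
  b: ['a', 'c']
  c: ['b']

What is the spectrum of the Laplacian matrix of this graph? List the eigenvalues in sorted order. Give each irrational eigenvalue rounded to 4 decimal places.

With the vertex order [a, b, c], the degrees are [1, 2, 1], giving D = diag(1, 2, 1) and L = D - A. The multiplicity of 0 as a Laplacian eigenvalue equals the number of connected components. The single zero eigenvalue shows the graph is connected.

[0, 1, 3]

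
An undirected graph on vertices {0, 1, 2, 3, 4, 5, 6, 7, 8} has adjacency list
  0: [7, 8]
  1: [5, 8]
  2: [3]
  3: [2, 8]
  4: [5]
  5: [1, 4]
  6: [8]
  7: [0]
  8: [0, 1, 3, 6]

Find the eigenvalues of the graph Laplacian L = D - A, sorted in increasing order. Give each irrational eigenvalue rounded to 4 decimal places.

[0, 0.2398, 0.3820, 0.7199, 1.4240, 2.2032, 2.6180, 3.1692, 5.2439]

With the vertex order [0, 1, 2, 3, 4, 5, 6, 7, 8], the degrees are [2, 2, 1, 2, 1, 2, 1, 1, 4], giving D = diag(2, 2, 1, 2, 1, 2, 1, 1, 4) and L = D - A. L is symmetric positive semidefinite, so every eigenvalue is real and nonnegative. There is one zero in the spectrum, matching the 1 component. The largest eigenvalue, 5.2439, is at most the vertex count 9.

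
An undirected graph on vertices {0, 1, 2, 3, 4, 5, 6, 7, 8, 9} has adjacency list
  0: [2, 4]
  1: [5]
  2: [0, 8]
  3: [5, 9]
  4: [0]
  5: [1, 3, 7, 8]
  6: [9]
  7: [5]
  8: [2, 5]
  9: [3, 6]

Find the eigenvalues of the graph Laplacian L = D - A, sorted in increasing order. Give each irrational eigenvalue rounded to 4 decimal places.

With the vertex order [0, 1, 2, 3, 4, 5, 6, 7, 8, 9], the degrees are [2, 1, 2, 2, 1, 4, 1, 1, 2, 2], giving D = diag(2, 1, 2, 2, 1, 4, 1, 1, 2, 2) and L = D - A. L is symmetric positive semidefinite, so every eigenvalue is real and nonnegative. The single zero eigenvalue shows the graph is connected. There is one zero in the spectrum, matching the 1 component. The eigenvalues sum to 18, which equals trace(L) = 2|E|.

[0, 0.1490, 0.3621, 1, 1, 1.4749, 2.2401, 3.1091, 3.4819, 5.1830]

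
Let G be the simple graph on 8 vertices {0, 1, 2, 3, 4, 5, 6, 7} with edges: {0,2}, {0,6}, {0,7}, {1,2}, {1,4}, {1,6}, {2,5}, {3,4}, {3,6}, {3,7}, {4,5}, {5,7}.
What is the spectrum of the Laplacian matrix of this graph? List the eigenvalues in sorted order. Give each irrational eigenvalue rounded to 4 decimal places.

[0, 2, 2, 2, 4, 4, 4, 6]

Each diagonal entry of L is the vertex degree and each off-diagonal entry is -1 where an edge is present, 0 otherwise; in the order [0, 1, 2, 3, 4, 5, 6, 7] the diagonal is [3, 3, 3, 3, 3, 3, 3, 3]. The multiplicity of 0 as a Laplacian eigenvalue equals the number of connected components.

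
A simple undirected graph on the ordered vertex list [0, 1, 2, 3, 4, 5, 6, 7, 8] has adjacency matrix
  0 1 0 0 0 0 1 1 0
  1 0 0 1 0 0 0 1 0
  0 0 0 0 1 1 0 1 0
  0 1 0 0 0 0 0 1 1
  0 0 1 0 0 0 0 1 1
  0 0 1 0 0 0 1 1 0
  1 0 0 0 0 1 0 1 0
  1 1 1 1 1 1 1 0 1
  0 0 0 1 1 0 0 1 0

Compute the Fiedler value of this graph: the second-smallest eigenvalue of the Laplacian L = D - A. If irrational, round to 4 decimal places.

1.5858

Reading degrees in the order [0, 1, 2, 3, 4, 5, 6, 7, 8] gives [3, 3, 3, 3, 3, 3, 3, 8, 3]; set D = diag(3, 3, 3, 3, 3, 3, 3, 8, 3) and form L = D - A. The smallest Laplacian eigenvalue is always 0. The next one, lambda_2 = 1.5858, measures how hard the graph is to disconnect: larger values mean better connectivity.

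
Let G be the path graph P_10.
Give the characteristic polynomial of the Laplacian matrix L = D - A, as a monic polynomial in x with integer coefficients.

x^10 - 18x^9 + 136x^8 - 560x^7 + 1365x^6 - 2002x^5 + 1716x^4 - 792x^3 + 165x^2 - 10x

The graph has 10 vertices and degree multiset [2, 2, 2, 2, 2, 2, 2, 2, 1, 1]; D is the diagonal matrix of degrees and L = D - A. Computing det(xI - L) by cofactor expansion (or equivalently via sum-over-permutations) gives x^10 - 18x^9 + 136x^8 - 560x^7 + 1365x^6 - 2002x^5 + 1716x^4 - 792x^3 + 165x^2 - 10x. The coefficient of x^9 equals -trace(L) = -18, matching the sum of degrees. There is one zero in the spectrum, matching the 1 component.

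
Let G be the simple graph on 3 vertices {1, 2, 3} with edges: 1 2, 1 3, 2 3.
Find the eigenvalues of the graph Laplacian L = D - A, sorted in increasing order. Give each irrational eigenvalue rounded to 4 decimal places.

[0, 3, 3]

Each diagonal entry of L is the vertex degree and each off-diagonal entry is -1 where an edge is present, 0 otherwise; in the order [1, 2, 3] the diagonal is [2, 2, 2]. L is symmetric positive semidefinite, so every eigenvalue is real and nonnegative. The largest eigenvalue, 3, is at most the vertex count 3. There is one zero in the spectrum, matching the 1 component.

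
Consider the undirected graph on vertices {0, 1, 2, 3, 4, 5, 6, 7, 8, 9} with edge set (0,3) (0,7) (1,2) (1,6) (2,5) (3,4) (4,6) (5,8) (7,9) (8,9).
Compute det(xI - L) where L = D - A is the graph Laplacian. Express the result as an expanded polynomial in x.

x^10 - 20x^9 + 170x^8 - 800x^7 + 2275x^6 - 4004x^5 + 4290x^4 - 2640x^3 + 825x^2 - 100x

Each diagonal entry of L is the vertex degree and each off-diagonal entry is -1 where an edge is present, 0 otherwise; in the order [0, 1, 2, 3, 4, 5, 6, 7, 8, 9] the diagonal is [2, 2, 2, 2, 2, 2, 2, 2, 2, 2]. Computing det(xI - L) by cofactor expansion (or equivalently via sum-over-permutations) gives x^10 - 20x^9 + 170x^8 - 800x^7 + 2275x^6 - 4004x^5 + 4290x^4 - 2640x^3 + 825x^2 - 100x. Since p(0) = det(-L) = 0, x divides p(x). By the matrix-tree theorem the graph has (1/10) * product of the nonzero eigenvalues = 10 spanning trees. The eigenvalues sum to 20, which equals trace(L) = 2|E|.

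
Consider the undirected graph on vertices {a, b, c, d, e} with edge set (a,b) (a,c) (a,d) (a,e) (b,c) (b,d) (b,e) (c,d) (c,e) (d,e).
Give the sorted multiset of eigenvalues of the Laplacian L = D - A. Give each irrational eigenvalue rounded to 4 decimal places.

[0, 5, 5, 5, 5]

With the vertex order [a, b, c, d, e], the degrees are [4, 4, 4, 4, 4], giving D = diag(4, 4, 4, 4, 4) and L = D - A. Since every row of L sums to 0, the all-ones vector is in the kernel and 0 is an eigenvalue. The single zero eigenvalue shows the graph is connected. By the matrix-tree theorem the graph has (1/5) * product of the nonzero eigenvalues = 125 spanning trees. There is one zero in the spectrum, matching the 1 component.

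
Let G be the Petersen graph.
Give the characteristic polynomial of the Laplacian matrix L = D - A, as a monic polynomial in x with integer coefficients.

x^10 - 30x^9 + 390x^8 - 2880x^7 + 13305x^6 - 39882x^5 + 77640x^4 - 94800x^3 + 66000x^2 - 20000x

The graph has 10 vertices and degree multiset [3, 3, 3, 3, 3, 3, 3, 3, 3, 3]; D is the diagonal matrix of degrees and L = D - A. L has integer entries, so p(x) = det(xI - L) has integer coefficients. Expanding the determinant yields x^10 - 30x^9 + 390x^8 - 2880x^7 + 13305x^6 - 39882x^5 + 77640x^4 - 94800x^3 + 66000x^2 - 20000x. Since p(0) = det(-L) = 0, x divides p(x).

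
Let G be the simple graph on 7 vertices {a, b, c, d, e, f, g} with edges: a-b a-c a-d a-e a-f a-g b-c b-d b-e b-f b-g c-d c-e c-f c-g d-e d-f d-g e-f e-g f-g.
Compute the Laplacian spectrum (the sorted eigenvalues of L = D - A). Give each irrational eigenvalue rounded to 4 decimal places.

[0, 7, 7, 7, 7, 7, 7]

Each diagonal entry of L is the vertex degree and each off-diagonal entry is -1 where an edge is present, 0 otherwise; in the order [a, b, c, d, e, f, g] the diagonal is [6, 6, 6, 6, 6, 6, 6]. The multiplicity of 0 as a Laplacian eigenvalue equals the number of connected components.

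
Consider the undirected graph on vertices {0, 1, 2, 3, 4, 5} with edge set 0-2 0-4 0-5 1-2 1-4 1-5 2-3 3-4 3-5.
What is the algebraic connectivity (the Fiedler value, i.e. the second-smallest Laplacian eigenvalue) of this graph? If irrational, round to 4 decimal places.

Each diagonal entry of L is the vertex degree and each off-diagonal entry is -1 where an edge is present, 0 otherwise; in the order [0, 1, 2, 3, 4, 5] the diagonal is [3, 3, 3, 3, 3, 3]. Computing the eigenvalues of L and sorting gives [0, 3, 3, 3, 3, 6]. The Fiedler value lambda_2 = 3 is strictly positive, so the graph is connected. By the matrix-tree theorem the graph has (1/6) * product of the nonzero eigenvalues = 81 spanning trees.

3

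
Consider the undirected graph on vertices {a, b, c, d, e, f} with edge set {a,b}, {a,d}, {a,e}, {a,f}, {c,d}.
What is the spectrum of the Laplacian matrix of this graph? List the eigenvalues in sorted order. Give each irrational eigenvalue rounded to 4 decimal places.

With the vertex order [a, b, c, d, e, f], the degrees are [4, 1, 1, 2, 1, 1], giving D = diag(4, 1, 1, 2, 1, 1) and L = D - A. Diagonalising L (or applying a numerical eigensolver to the 6x6 matrix) gives the spectrum above. The single zero eigenvalue shows the graph is connected. By the matrix-tree theorem the graph has (1/6) * product of the nonzero eigenvalues = 1 spanning tree. There is one zero in the spectrum, matching the 1 component.

[0, 0.4859, 1, 1, 2.4280, 5.0861]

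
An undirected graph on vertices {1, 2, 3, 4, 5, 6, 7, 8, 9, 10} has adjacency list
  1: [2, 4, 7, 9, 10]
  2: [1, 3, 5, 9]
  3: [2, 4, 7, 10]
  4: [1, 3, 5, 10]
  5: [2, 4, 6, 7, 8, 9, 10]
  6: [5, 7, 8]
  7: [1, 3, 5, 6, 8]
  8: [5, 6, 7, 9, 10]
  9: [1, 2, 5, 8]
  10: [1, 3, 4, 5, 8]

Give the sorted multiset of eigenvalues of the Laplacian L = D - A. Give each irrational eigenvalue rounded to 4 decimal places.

[0, 2.1926, 2.9437, 3.9246, 4.6480, 5, 5.4738, 6, 7.0526, 8.7646]

Reading degrees in the order [1, 2, 3, 4, 5, 6, 7, 8, 9, 10] gives [5, 4, 4, 4, 7, 3, 5, 5, 4, 5]; set D = diag(5, 4, 4, 4, 7, 3, 5, 5, 4, 5) and form L = D - A. L is symmetric positive semidefinite, so every eigenvalue is real and nonnegative. The single zero eigenvalue shows the graph is connected. There is one zero in the spectrum, matching the 1 component.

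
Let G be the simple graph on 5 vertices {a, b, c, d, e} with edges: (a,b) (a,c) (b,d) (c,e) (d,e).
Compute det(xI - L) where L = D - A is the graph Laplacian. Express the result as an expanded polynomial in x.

Reading degrees in the order [a, b, c, d, e] gives [2, 2, 2, 2, 2]; set D = diag(2, 2, 2, 2, 2) and form L = D - A. Computing det(xI - L) by cofactor expansion (or equivalently via sum-over-permutations) gives x^5 - 10x^4 + 35x^3 - 50x^2 + 25x. The coefficient of x^4 equals -trace(L) = -10, matching the sum of degrees. The eigenvalues sum to 10, which equals trace(L) = 2|E|.

x^5 - 10x^4 + 35x^3 - 50x^2 + 25x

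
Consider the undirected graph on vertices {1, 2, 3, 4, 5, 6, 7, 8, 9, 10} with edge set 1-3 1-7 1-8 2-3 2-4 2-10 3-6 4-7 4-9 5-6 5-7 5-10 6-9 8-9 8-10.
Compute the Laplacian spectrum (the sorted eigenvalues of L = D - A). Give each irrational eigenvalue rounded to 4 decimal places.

Each diagonal entry of L is the vertex degree and each off-diagonal entry is -1 where an edge is present, 0 otherwise; in the order [1, 2, 3, 4, 5, 6, 7, 8, 9, 10] the diagonal is [3, 3, 3, 3, 3, 3, 3, 3, 3, 3]. L is symmetric positive semidefinite, so every eigenvalue is real and nonnegative. The single zero eigenvalue shows the graph is connected. By the matrix-tree theorem the graph has (1/10) * product of the nonzero eigenvalues = 2000 spanning trees.

[0, 2, 2, 2, 2, 2, 5, 5, 5, 5]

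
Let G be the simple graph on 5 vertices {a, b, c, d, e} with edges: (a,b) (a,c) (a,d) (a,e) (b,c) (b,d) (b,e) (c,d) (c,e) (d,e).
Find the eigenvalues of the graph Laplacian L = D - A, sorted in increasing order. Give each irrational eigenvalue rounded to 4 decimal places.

[0, 5, 5, 5, 5]

Each diagonal entry of L is the vertex degree and each off-diagonal entry is -1 where an edge is present, 0 otherwise; in the order [a, b, c, d, e] the diagonal is [4, 4, 4, 4, 4]. The multiplicity of 0 as a Laplacian eigenvalue equals the number of connected components. By the matrix-tree theorem the graph has (1/5) * product of the nonzero eigenvalues = 125 spanning trees.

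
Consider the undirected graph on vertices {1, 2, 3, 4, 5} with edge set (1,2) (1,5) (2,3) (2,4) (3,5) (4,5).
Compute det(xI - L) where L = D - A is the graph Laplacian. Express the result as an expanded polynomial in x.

x^5 - 12x^4 + 51x^3 - 92x^2 + 60x

Each diagonal entry of L is the vertex degree and each off-diagonal entry is -1 where an edge is present, 0 otherwise; in the order [1, 2, 3, 4, 5] the diagonal is [2, 3, 2, 2, 3]. L has integer entries, so p(x) = det(xI - L) has integer coefficients. Expanding the determinant yields x^5 - 12x^4 + 51x^3 - 92x^2 + 60x. The coefficient of x^4 equals -trace(L) = -12, matching the sum of degrees. By the matrix-tree theorem the graph has (1/5) * product of the nonzero eigenvalues = 12 spanning trees. There is one zero in the spectrum, matching the 1 component.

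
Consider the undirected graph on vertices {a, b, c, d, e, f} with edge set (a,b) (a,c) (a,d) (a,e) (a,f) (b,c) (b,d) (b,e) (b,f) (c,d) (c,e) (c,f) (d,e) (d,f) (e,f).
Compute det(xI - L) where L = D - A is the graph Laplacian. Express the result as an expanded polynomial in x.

With the vertex order [a, b, c, d, e, f], the degrees are [5, 5, 5, 5, 5, 5], giving D = diag(5, 5, 5, 5, 5, 5) and L = D - A. The eigenvalues of L are [0, 6, 6, 6, 6, 6]; the characteristic polynomial is the product of (x - lambda_i), which multiplies out to x^6 - 30x^5 + 360x^4 - 2160x^3 + 6480x^2 - 7776x. The coefficient of x^5 equals -trace(L) = -30, matching the sum of degrees. By the matrix-tree theorem the graph has (1/6) * product of the nonzero eigenvalues = 1296 spanning trees. The largest eigenvalue, 6, is at most the vertex count 6.

x^6 - 30x^5 + 360x^4 - 2160x^3 + 6480x^2 - 7776x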